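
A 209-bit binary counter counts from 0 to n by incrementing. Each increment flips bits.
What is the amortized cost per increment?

Bit i flips every 2^i increments. Total flips over n increments: sum_{i=0}^{209} n/2^i < 2n. Amortized cost: 2n/n = O(1).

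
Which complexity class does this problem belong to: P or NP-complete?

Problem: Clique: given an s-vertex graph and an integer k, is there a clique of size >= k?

This problem is NP-complete: complement of Independent Set / Vertex Cover (with k part of the input).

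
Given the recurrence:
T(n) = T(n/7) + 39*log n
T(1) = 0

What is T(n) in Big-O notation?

Each of the log_7(n) levels adds O(log n). T(n) = O(log^2 n).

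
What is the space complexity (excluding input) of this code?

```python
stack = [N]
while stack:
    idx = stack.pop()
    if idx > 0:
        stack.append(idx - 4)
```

Space complexity: O(1).
Only a constant amount of auxiliary storage is used; nothing grows with n.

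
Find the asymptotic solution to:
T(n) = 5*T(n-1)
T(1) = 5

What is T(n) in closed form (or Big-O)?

Each step multiplies by 5. T(n) = T(1)*5^(n-1) = 5*5^(n-1).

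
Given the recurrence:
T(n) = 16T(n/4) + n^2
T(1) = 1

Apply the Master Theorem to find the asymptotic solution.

a=16, b=4, f(n)=n^2. log_4(16) = 2. Case 2: T(n) = O(n^2 log n).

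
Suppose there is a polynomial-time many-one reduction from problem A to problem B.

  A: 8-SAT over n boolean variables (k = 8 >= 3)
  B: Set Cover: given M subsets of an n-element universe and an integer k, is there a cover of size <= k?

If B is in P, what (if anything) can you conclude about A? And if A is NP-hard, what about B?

A poly-time reduction A <=_p B means any A-instance can be transformed to a B-instance in poly time.
If B is in P: compose the reduction with B's poly-time algorithm to solve A in poly time, so A is in P.
If A is NP-hard: every NP problem reduces to A, which reduces to B; composing reductions, every NP problem reduces to B, so B is NP-hard.
(Here in fact A is NP-complete and B is NP-complete.)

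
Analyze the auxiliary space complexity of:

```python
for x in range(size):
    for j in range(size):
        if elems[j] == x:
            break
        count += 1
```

Space complexity: O(1).
Only a constant amount of auxiliary storage is used; nothing grows with n.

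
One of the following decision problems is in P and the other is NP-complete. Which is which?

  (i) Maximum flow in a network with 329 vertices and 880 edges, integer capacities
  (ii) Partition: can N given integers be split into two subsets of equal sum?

(i) is P: Edmonds-Karp / push-relabel run in polynomial time.
(ii) is NP-complete: Subset Sum reduces to it (one of Karp's 21 NP-complete problems).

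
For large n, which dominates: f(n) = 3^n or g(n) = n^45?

f(n) = 3^n grows faster: any exponential with base > 1 dominates every polynomial.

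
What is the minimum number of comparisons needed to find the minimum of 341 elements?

Finding the minimum requires 340 comparisons, identical reasoning to finding the maximum. Each comparison eliminates one candidate.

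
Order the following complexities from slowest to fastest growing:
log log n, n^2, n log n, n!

Ordered by growth rate: log log n < n log n < n^2 < n!.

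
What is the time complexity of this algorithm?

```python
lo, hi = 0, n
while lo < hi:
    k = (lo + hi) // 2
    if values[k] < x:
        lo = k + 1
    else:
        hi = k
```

Time complexity: O(log n).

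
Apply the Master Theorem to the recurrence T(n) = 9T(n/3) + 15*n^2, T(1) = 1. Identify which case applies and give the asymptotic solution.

a=9, b=3, f(n)=15*n^2.
log_3(9) = 2, so n^(log_b(a)) = n^2.
f(n) = Theta(n^2), so Case 2 applies.
T(n) = Theta(n^2 log n).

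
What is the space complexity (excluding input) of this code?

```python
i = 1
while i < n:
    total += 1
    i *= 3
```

Space complexity: O(1).
Only a constant amount of auxiliary storage is used; nothing grows with n.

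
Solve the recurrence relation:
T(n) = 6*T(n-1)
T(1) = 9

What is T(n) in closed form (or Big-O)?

Each step multiplies by 6. T(n) = T(1)*6^(n-1) = 9*6^(n-1).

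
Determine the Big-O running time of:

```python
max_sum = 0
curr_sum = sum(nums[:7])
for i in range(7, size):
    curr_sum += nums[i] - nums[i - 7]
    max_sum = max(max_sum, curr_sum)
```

Time complexity: O(n).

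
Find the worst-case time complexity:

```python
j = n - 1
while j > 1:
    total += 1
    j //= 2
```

Time complexity: O(log n).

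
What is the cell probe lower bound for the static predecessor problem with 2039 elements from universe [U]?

The Patrascu-Thorup lower bound shows any data structure on n = 2039 elements using O(n * polylog(n)) space requires Omega(log log U) query time. van Emde Boas trees achieve O(log log U) with O(U) space.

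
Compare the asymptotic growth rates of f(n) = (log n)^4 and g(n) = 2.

f(n) = (log n)^4 grows faster: any unbounded function dominates a constant.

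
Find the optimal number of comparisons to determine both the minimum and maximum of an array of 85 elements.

Naive approach: 168 comparisons (84 for max + 84 for min).
Optimal: Compare elements in pairs first (floor(n/2) = 42 comparisons), then find max among winners and min among losers (42 comparisons each).
Total: ceil(3n/2) - 2 = 126 comparisons. An adversary argument shows this is also a lower bound.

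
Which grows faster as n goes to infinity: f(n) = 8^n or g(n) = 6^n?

f(n) = 8^n grows faster: (8/6)^n -> infinity since 8/6 > 1.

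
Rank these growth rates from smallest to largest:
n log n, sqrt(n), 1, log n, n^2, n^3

Ordered by growth rate: 1 < log n < sqrt(n) < n log n < n^2 < n^3.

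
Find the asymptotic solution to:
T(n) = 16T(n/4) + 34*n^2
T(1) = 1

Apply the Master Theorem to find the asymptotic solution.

a=16, b=4, f(n)=34*n^2. log_4(16) = 2. Case 2: T(n) = O(n^2 log n).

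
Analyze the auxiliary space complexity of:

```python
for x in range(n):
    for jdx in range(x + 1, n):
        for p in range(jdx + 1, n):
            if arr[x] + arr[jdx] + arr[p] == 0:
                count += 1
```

Space complexity: O(1).
Only a constant amount of auxiliary storage is used; nothing grows with n.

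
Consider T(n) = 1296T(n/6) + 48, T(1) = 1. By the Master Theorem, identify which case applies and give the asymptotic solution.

a=1296, b=6, f(n)=48.
log_6(1296) = 4 > 0.
Since f(n) = O(n^0) is polynomially smaller than n^4, Case 1 applies.
T(n) = Theta(n^4).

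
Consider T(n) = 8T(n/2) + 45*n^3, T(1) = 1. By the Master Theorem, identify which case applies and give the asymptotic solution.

a=8, b=2, f(n)=45*n^3.
log_2(8) = 3, so n^(log_b(a)) = n^3.
f(n) = Theta(n^3), so Case 2 applies.
T(n) = Theta(n^3 log n).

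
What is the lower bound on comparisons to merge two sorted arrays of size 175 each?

To merge two sorted arrays of size 175, we need at least 349 comparisons in the worst case. An adversary can force every element to be compared.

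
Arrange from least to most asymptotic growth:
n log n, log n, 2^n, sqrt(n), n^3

Ordered by growth rate: log n < sqrt(n) < n log n < n^3 < 2^n.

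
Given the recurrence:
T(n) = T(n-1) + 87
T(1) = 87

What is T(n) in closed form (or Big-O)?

Unrolling: T(n) = T(n-1) + 87 = T(n-2) + 2*87 = ... = T(1) + (n-1)*87 = 87 + (n-1)*87 = 87n.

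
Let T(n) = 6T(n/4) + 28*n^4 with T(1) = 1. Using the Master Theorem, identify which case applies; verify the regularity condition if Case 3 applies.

a=6, b=4, f(n)=28*n^4.
log_4(6) = 1.292 < 4.
f(n) = Omega(n^(1.292+epsilon)) for some epsilon > 0, so Case 3 is the candidate.
Regularity: a*f(n/b) = 6*28*(n/4)^4 = (6/256)*28*n^4 <= c*f(n) with c = 6/256 < 1. Satisfied.
Case 3: T(n) = Theta(n^4).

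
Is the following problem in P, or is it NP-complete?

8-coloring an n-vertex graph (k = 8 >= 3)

This problem is NP-complete: graph k-coloring for k>=3 is NP-complete by reduction from 3-SAT.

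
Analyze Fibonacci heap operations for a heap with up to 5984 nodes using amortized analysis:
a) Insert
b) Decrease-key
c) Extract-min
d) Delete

Fibonacci heaps use lazy consolidation. Potential function Phi = t + 2m (t = number of trees, m = marked nodes).
- Insert: O(1) actual, Delta Phi = +1 (one new tree) => O(1) amortized.
- Decrease-key: with c cascading cuts, actual cost is O(c); Delta Phi <= c - 2(c-1) + 2 = 4 - c (c new trees; >= c-1 marks cleared; <= 1 new mark). Amortized O(c) + (4 - c) = O(1).
- Extract-min: O(D(n) + t) actual; consolidation drops t to <= D(n)+1, so Delta Phi pays for the t term. D(n) = O(log n) for n = 5984 => O(log n) amortized.
- Delete: decrease-key to -inf then extract-min = O(log n).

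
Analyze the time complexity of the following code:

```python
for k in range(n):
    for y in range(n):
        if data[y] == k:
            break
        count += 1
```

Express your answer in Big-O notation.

Time complexity: O(n^2).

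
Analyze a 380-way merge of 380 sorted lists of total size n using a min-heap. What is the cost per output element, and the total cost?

Maintain a min-heap of size 380 holding the current head of each list. Each output step does one extract-min (O(log 380)) and one insert of that list's next element (O(log 380)). Each of the n elements passes through the heap exactly once, so the total cost is O(n log 380), i.e. O(log 380) per output element.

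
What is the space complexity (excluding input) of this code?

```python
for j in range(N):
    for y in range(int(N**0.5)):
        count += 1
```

Space complexity: O(1).
Only a constant amount of auxiliary storage is used; nothing grows with n.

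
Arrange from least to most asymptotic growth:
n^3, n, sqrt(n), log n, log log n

Ordered by growth rate: log log n < log n < sqrt(n) < n < n^3.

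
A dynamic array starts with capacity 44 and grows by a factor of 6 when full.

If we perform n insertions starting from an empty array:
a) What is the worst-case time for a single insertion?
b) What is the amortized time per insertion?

(a) Worst-case single insertion: O(n) -- when the array is full at capacity c, the resize copies all c elements, and c can be Theta(n).
(b) Resizes happen at sizes 44, 264, 1584, ... Total copy cost for n insertions: 44 + 264 + ... = O(n) (geometric series with ratio 1/6). Amortized cost per insertion: O(n)/n = O(1).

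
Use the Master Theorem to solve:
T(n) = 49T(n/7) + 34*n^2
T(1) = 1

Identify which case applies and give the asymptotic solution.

a=49, b=7, f(n)=34*n^2.
log_7(49) = 2, so n^(log_b(a)) = n^2.
f(n) = Theta(n^2), so Case 2 applies.
T(n) = Theta(n^2 log n).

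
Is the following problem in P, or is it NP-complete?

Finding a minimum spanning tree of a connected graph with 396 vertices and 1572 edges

This problem is in P: Kruskal's / Prim's algorithms run in polynomial time.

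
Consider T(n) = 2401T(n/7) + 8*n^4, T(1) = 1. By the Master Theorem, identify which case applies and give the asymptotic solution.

a=2401, b=7, f(n)=8*n^4.
log_7(2401) = 4, so n^(log_b(a)) = n^4.
f(n) = Theta(n^4), so Case 2 applies.
T(n) = Theta(n^4 log n).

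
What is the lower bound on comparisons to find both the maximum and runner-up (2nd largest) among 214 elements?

Lower bound: finding the max needs 214-1 comparisons. By an adversary weight-doubling argument, the maximum element must personally win at least ceil(log_2(214)) = 8 comparisons in any correct algorithm. The 2nd largest is among those 8 direct losers, and distinguishing it requires 8-1 more comparisons. Total >= 214-1 + 8-1 = 220. A balanced tournament achieves this bound exactly.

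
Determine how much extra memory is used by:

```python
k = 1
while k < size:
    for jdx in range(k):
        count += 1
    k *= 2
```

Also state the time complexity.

Space complexity: O(1).
Only a constant amount of auxiliary storage is used; nothing grows with n.
Time complexity: O(n).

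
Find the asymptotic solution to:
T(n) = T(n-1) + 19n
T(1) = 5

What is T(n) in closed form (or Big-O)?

Unrolling: T(n) = 5 + 19*(2 + 3 + ... + n) = 5 + 19*(n(n+1)/2 - 1) = O(n^2).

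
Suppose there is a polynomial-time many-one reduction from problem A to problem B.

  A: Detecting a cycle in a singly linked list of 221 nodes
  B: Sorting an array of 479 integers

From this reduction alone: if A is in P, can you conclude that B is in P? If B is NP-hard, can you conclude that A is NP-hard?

A poly-time reduction A <=_p B transfers tractability DOWN (B easy => A easy) and hardness UP (A hard => B hard), not the reverse.
From A in P, the reduction alone does NOT give B in P: any problem in P trivially reduces to SAT, yet SAT is not known to be in P.
From B NP-hard, the reduction alone does NOT give A NP-hard: again, easy problems reduce to hard ones.
(Here in fact A is P and B is P.)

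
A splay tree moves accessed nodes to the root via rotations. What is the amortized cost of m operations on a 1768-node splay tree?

Using a potential function Phi = sum of log(size of subtree) for each node, each splay operation has amortized cost O(log n) where n = 1768. Bad individual operations (O(n)) are offset by decreased potential.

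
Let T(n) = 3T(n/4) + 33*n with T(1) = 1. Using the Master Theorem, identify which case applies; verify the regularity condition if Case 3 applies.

a=3, b=4, f(n)=33*n.
log_4(3) = 0.7925 < 1.
f(n) = Omega(n^(0.7925+epsilon)) for some epsilon > 0, so Case 3 is the candidate.
Regularity: a*f(n/b) = 3*33*(n/4)^1 = (3/4)*33*n^1 <= c*f(n) with c = 3/4 < 1. Satisfied.
Case 3: T(n) = Theta(n).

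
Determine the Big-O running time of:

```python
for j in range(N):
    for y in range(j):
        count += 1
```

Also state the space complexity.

Time complexity: O(n^2).
Space complexity: O(1).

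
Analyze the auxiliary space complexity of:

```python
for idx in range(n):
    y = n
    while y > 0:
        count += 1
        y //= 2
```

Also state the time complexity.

Space complexity: O(1).
Only a constant amount of auxiliary storage is used; nothing grows with n.
Time complexity: O(n log n).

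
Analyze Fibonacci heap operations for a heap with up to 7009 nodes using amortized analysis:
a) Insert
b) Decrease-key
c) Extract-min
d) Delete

Fibonacci heaps use lazy consolidation. Potential function Phi = t + 2m (t = number of trees, m = marked nodes).
- Insert: O(1) actual, Delta Phi = +1 (one new tree) => O(1) amortized.
- Decrease-key: with c cascading cuts, actual cost is O(c); Delta Phi <= c - 2(c-1) + 2 = 4 - c (c new trees; >= c-1 marks cleared; <= 1 new mark). Amortized O(c) + (4 - c) = O(1).
- Extract-min: O(D(n) + t) actual; consolidation drops t to <= D(n)+1, so Delta Phi pays for the t term. D(n) = O(log n) for n = 7009 => O(log n) amortized.
- Delete: decrease-key to -inf then extract-min = O(log n).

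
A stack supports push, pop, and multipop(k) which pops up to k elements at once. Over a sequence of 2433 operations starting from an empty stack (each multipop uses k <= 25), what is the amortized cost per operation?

Each element is pushed exactly once and popped at most once (whether by pop or as part of a multipop). So the total number of individual pops over the whole sequence is at most the number of pushes, which is at most 2433. Total work <= 2 * 2433, hence O(1) amortized per operation.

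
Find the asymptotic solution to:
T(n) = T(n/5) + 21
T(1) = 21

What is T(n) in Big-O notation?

Each step divides n by 5 and adds 21. After log_5(n) steps, T(n) = O(log n).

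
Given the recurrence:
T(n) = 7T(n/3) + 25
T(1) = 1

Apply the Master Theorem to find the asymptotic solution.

a=7, b=3, f(n)=25. log_3(7) = 1.771. Case 1 of Master Theorem: T(n) = O(n^1.771).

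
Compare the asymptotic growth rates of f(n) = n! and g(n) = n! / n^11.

f(n) = n! grows faster: the ratio n!/(n!/n^11) = n^11 -> infinity.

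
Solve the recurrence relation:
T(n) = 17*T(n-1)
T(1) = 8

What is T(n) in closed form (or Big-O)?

Each step multiplies by 17. T(n) = T(1)*17^(n-1) = 8*17^(n-1).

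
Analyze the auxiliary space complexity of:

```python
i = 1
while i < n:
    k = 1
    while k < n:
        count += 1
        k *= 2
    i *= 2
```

Space complexity: O(1).
Only a constant amount of auxiliary storage is used; nothing grows with n.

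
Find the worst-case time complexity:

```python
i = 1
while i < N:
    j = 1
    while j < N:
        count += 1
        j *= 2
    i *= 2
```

Time complexity: O(log^2 n).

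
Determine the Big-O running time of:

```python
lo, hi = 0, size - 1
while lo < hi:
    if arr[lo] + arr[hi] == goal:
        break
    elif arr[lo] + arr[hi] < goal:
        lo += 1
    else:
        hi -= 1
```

Time complexity: O(n).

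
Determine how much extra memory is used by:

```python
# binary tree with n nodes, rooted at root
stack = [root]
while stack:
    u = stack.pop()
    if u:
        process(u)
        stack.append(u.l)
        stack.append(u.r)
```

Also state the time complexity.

Space complexity: O(n).
Auxiliary storage grows linearly with the input size n in the worst case.
Time complexity: O(n).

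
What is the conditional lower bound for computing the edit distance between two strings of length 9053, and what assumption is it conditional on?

Under SETH (the Strong Exponential Time Hypothesis), edit distance on length-9053 strings cannot be computed in O(n^(2-epsilon)) time for any epsilon > 0 (Backurs-Indyk). The reduction is from CNF-SAT via the orthogonal vectors problem.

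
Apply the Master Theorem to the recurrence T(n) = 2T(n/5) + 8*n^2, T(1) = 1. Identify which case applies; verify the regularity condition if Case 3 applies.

a=2, b=5, f(n)=8*n^2.
log_5(2) = 0.4307 < 2.
f(n) = Omega(n^(0.4307+epsilon)) for some epsilon > 0, so Case 3 is the candidate.
Regularity: a*f(n/b) = 2*8*(n/5)^2 = (2/25)*8*n^2 <= c*f(n) with c = 2/25 < 1. Satisfied.
Case 3: T(n) = Theta(n^2).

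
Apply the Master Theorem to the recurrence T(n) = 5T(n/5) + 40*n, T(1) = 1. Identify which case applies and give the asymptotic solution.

a=5, b=5, f(n)=40*n.
log_5(5) = 1, so n^(log_b(a)) = n.
f(n) = Theta(n), so Case 2 applies.
T(n) = Theta(n log n).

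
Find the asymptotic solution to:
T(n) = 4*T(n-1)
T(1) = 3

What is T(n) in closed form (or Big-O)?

Each step multiplies by 4. T(n) = T(1)*4^(n-1) = 3*4^(n-1).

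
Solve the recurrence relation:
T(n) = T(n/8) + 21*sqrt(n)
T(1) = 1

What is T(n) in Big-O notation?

Each level contributes sqrt(n/8^k). Geometric series with ratio 1/sqrt(8) < 1 sums to O(sqrt(n)).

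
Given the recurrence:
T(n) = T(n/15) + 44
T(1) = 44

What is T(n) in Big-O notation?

Each step divides n by 15 and adds 44. After log_15(n) steps, T(n) = O(log n).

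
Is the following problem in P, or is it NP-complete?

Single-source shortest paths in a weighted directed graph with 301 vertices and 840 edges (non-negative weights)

This problem is in P: Dijkstra's algorithm runs in O((V+E) log V).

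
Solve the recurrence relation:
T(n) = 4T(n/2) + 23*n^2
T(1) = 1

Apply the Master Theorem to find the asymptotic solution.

a=4, b=2, f(n)=23*n^2. log_2(4) = 2. Case 2: T(n) = O(n^2 log n).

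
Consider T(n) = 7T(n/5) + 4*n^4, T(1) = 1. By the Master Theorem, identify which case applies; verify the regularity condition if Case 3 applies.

a=7, b=5, f(n)=4*n^4.
log_5(7) = 1.209 < 4.
f(n) = Omega(n^(1.209+epsilon)) for some epsilon > 0, so Case 3 is the candidate.
Regularity: a*f(n/b) = 7*4*(n/5)^4 = (7/625)*4*n^4 <= c*f(n) with c = 7/625 < 1. Satisfied.
Case 3: T(n) = Theta(n^4).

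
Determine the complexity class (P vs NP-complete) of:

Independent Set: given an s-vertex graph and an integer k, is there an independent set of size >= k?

This problem is NP-complete: complement of Clique (with k part of the input).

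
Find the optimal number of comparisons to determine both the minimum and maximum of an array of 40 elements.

Naive approach: 78 comparisons (39 for max + 39 for min).
Optimal: Compare elements in pairs first (floor(n/2) = 20 comparisons), then find max among winners and min among losers (19 comparisons each).
Total: ceil(3n/2) - 2 = 58 comparisons. An adversary argument shows this is also a lower bound.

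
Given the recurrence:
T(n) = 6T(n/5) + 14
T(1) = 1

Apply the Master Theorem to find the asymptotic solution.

a=6, b=5, f(n)=14. log_5(6) = 1.113. Case 1 of Master Theorem: T(n) = O(n^1.113).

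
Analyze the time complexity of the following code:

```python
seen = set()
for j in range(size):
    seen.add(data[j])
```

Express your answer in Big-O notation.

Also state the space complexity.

Time complexity: O(n).
Space complexity: O(n).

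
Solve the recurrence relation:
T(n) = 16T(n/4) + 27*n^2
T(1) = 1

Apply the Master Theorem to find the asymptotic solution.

a=16, b=4, f(n)=27*n^2. log_4(16) = 2. Case 2: T(n) = O(n^2 log n).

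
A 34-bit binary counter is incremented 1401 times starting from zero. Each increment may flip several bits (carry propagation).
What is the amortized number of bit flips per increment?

Bit i flips on every 2^i-th increment, so over 1401 increments bit i flips floor(1401/2^i) times. Summing over i: total flips < 2 * 1401. Amortized: < 2 = O(1) per increment.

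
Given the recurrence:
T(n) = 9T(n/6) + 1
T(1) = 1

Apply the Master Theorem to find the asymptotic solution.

a=9, b=6, f(n)=1. log_6(9) = 1.226. Case 1 of Master Theorem: T(n) = O(n^1.226).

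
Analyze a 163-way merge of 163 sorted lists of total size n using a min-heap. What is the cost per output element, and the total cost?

Maintain a min-heap of size 163 holding the current head of each list. Each output step does one extract-min (O(log 163)) and one insert of that list's next element (O(log 163)). Each of the n elements passes through the heap exactly once, so the total cost is O(n log 163), i.e. O(log 163) per output element.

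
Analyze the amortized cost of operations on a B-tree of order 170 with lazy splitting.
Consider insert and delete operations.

In a B-tree of order 170, a node splits when it has 170 keys. With lazy splitting, we use potential Phi = number of full nodes + number of near-empty nodes. Each split costs O(1) but reduces potential. Between splits, at least 85 insertions must occur in that node. Amortized structural cost is O(1) per operation, plus O(log_170 n) traversal.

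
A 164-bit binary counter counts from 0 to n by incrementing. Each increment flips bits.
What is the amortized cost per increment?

Bit i flips every 2^i increments. Total flips over n increments: sum_{i=0}^{164} n/2^i < 2n. Amortized cost: 2n/n = O(1).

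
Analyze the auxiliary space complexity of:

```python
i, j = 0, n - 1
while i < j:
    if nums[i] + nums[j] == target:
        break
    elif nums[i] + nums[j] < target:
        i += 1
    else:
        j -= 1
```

Space complexity: O(1).
Only a constant amount of auxiliary storage is used; nothing grows with n.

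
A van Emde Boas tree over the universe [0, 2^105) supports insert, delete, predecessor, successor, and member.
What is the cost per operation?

vEB recursively partitions [0, 40564819207303340847894502572032) into sqrt(u) clusters of size sqrt(u). Each operation recurses into either one cluster or the summary, never both: T(u) = T(sqrt(u)) + O(1) => T(u) = O(log log u) = O(log 105). This is worst-case, not just amortized.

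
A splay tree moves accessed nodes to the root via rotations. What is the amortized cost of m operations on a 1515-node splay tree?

Using a potential function Phi = sum of log(size of subtree) for each node, each splay operation has amortized cost O(log n) where n = 1515. Bad individual operations (O(n)) are offset by decreased potential.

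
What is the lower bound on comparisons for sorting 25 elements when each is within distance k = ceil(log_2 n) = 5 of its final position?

Partition the 25 positions into floor(n/k) blocks of k = 5 consecutive positions; any permutation within a block keeps every element within k of its final position, so there are at least (k!)^(n/k) distinguishable inputs. Lower bound: log_2((k!)^(n/k)) = (n/k) * log_2(k!) = Theta(n log k); with k = ceil(log_2 n), this is Omega(n log log n).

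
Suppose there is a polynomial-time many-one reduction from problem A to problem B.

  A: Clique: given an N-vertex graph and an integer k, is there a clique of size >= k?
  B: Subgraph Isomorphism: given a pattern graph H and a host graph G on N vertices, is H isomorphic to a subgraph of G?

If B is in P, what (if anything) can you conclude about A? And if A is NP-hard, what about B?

A poly-time reduction A <=_p B means any A-instance can be transformed to a B-instance in poly time.
If B is in P: compose the reduction with B's poly-time algorithm to solve A in poly time, so A is in P.
If A is NP-hard: every NP problem reduces to A, which reduces to B; composing reductions, every NP problem reduces to B, so B is NP-hard.
(Here in fact A is NP-complete and B is NP-complete.)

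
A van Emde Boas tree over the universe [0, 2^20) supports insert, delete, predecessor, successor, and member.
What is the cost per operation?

vEB recursively partitions [0, 1048576) into sqrt(u) clusters of size sqrt(u). Each operation recurses into either one cluster or the summary, never both: T(u) = T(sqrt(u)) + O(1) => T(u) = O(log log u) = O(log 20). This is worst-case, not just amortized.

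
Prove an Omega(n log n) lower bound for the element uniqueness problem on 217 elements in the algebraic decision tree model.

In the algebraic decision tree model, element uniqueness on 217 elements is equivalent to determining which cell of an arrangement of C(217,2) = 23436 hyperplanes x_i = x_j contains the input point. Ben-Or's theorem shows this requires Omega(n log n).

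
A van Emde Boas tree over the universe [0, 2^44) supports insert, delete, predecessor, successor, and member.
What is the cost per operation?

vEB recursively partitions [0, 17592186044416) into sqrt(u) clusters of size sqrt(u). Each operation recurses into either one cluster or the summary, never both: T(u) = T(sqrt(u)) + O(1) => T(u) = O(log log u) = O(log 44). This is worst-case, not just amortized.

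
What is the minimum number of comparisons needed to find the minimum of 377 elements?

Finding the minimum requires 376 comparisons, identical reasoning to finding the maximum. Each comparison eliminates one candidate.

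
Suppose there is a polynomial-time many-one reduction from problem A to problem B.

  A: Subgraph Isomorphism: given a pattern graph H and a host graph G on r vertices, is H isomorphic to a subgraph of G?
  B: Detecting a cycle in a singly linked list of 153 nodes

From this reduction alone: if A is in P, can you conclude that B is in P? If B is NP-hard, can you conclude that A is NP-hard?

A poly-time reduction A <=_p B transfers tractability DOWN (B easy => A easy) and hardness UP (A hard => B hard), not the reverse.
From A in P, the reduction alone does NOT give B in P: any problem in P trivially reduces to SAT, yet SAT is not known to be in P.
From B NP-hard, the reduction alone does NOT give A NP-hard: again, easy problems reduce to hard ones.
(Here in fact A is NP-complete and B is in P, so no such reduction is known -- its existence would imply P = NP; the analysis concerns only what the assumed reduction would or would not let you conclude.)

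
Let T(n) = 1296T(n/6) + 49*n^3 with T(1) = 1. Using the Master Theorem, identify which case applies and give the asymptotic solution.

a=1296, b=6, f(n)=49*n^3.
log_6(1296) = 4 > 3.
Since f(n) = O(n^3) is polynomially smaller than n^4, Case 1 applies.
T(n) = Theta(n^4).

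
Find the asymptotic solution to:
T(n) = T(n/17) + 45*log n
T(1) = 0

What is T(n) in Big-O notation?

Each of the log_17(n) levels adds O(log n). T(n) = O(log^2 n).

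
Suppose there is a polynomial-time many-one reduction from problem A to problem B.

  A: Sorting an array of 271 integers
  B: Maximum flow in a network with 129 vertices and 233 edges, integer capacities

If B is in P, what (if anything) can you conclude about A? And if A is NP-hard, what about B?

A poly-time reduction A <=_p B means any A-instance can be transformed to a B-instance in poly time.
If B is in P: compose the reduction with B's poly-time algorithm to solve A in poly time, so A is in P.
If A is NP-hard: every NP problem reduces to A, which reduces to B; composing reductions, every NP problem reduces to B, so B is NP-hard.
(Here in fact A is P and B is P.)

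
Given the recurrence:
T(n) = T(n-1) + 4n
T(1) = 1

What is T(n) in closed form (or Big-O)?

Unrolling: T(n) = 1 + 4*(2 + 3 + ... + n) = 1 + 4*(n(n+1)/2 - 1) = O(n^2).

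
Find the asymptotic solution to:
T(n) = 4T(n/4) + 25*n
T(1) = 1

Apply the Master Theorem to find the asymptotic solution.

a=4, b=4, f(n)=25*n. log_4(4) = 1. Case 2: T(n) = O(n log n).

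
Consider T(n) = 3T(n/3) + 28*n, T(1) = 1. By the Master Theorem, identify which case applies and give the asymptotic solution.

a=3, b=3, f(n)=28*n.
log_3(3) = 1, so n^(log_b(a)) = n.
f(n) = Theta(n), so Case 2 applies.
T(n) = Theta(n log n).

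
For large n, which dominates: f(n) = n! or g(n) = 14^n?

f(n) = n! grows faster: n!/14^n -> infinity by Stirling.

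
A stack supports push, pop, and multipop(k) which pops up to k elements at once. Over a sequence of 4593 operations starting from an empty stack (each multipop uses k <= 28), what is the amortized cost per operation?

Each element is pushed exactly once and popped at most once (whether by pop or as part of a multipop). So the total number of individual pops over the whole sequence is at most the number of pushes, which is at most 4593. Total work <= 2 * 4593, hence O(1) amortized per operation.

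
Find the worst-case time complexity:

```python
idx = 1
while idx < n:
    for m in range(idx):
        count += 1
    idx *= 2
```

Time complexity: O(n).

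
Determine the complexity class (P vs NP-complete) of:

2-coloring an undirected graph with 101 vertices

This problem is in P: 2-coloring is bipartiteness testing via BFS, O(V+E).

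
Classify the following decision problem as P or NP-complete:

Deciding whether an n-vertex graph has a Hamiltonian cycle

This problem is NP-complete: one of Karp's 21 NP-complete problems.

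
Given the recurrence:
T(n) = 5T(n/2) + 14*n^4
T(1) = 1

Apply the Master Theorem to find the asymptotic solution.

a=5, b=2, f(n)=14*n^4. log_2(5) = 2.322 < 4. Case 3: T(n) = O(n^4).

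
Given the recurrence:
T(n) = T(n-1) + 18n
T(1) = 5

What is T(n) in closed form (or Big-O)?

Unrolling: T(n) = 5 + 18*(2 + 3 + ... + n) = 5 + 18*(n(n+1)/2 - 1) = O(n^2).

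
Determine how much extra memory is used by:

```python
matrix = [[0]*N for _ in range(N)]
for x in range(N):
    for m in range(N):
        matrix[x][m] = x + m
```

Space complexity: O(n^2).
A 2D structure of size n x n is allocated.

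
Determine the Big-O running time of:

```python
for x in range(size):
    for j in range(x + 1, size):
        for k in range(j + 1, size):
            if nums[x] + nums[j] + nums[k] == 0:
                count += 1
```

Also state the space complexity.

Time complexity: O(n^3).
Space complexity: O(1).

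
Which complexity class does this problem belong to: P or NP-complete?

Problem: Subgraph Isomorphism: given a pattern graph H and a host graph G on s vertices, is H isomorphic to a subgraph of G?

This problem is NP-complete: generalizes Clique and Hamiltonian Path (pattern size is part of the input).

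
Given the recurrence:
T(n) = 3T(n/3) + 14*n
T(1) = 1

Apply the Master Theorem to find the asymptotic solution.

a=3, b=3, f(n)=14*n. log_3(3) = 1. Case 2: T(n) = O(n log n).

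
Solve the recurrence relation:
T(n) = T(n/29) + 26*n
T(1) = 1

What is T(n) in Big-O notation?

Geometric series: 26*n*(1 + 1/29 + 1/29^2 + ...) = O(n). T(n) = O(n).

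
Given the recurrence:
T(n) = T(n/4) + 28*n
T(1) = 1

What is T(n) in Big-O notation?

Geometric series: 28*n*(1 + 1/4 + 1/4^2 + ...) = O(n). T(n) = O(n).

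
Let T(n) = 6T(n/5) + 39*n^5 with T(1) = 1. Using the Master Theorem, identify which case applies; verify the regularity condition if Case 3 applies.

a=6, b=5, f(n)=39*n^5.
log_5(6) = 1.113 < 5.
f(n) = Omega(n^(1.113+epsilon)) for some epsilon > 0, so Case 3 is the candidate.
Regularity: a*f(n/b) = 6*39*(n/5)^5 = (6/3125)*39*n^5 <= c*f(n) with c = 6/3125 < 1. Satisfied.
Case 3: T(n) = Theta(n^5).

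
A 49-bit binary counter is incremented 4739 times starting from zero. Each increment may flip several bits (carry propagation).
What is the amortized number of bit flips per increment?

Bit i flips on every 2^i-th increment, so over 4739 increments bit i flips floor(4739/2^i) times. Summing over i: total flips < 2 * 4739. Amortized: < 2 = O(1) per increment.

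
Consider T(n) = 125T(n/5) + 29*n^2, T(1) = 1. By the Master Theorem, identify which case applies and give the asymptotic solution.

a=125, b=5, f(n)=29*n^2.
log_5(125) = 3 > 2.
Since f(n) = O(n^2) is polynomially smaller than n^3, Case 1 applies.
T(n) = Theta(n^3).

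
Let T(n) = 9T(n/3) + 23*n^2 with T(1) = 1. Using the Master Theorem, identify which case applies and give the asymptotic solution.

a=9, b=3, f(n)=23*n^2.
log_3(9) = 2, so n^(log_b(a)) = n^2.
f(n) = Theta(n^2), so Case 2 applies.
T(n) = Theta(n^2 log n).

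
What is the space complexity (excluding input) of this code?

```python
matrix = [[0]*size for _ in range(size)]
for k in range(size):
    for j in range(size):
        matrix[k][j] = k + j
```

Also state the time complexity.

Space complexity: O(n^2).
A 2D structure of size n x n is allocated.
Time complexity: O(n^2).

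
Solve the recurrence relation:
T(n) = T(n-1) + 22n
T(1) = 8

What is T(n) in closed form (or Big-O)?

Unrolling: T(n) = 8 + 22*(2 + 3 + ... + n) = 8 + 22*(n(n+1)/2 - 1) = O(n^2).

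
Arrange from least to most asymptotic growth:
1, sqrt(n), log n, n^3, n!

Ordered by growth rate: 1 < log n < sqrt(n) < n^3 < n!.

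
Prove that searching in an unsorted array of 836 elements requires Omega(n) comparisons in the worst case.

An adversary can always place the target in the last position checked. Until all 836 positions are examined, the target might be in any unchecked position. Therefore 836 comparisons are necessary.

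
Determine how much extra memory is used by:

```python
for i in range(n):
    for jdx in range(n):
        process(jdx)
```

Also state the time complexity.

Space complexity: O(1).
Only a constant amount of auxiliary storage is used; nothing grows with n.
Time complexity: O(n^2).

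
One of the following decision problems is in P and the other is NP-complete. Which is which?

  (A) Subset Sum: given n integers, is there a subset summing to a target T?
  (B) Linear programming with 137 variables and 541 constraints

(A) is NP-complete: one of Karp's 21 NP-complete problems.
(B) is P: the ellipsoid and interior-point methods run in polynomial time.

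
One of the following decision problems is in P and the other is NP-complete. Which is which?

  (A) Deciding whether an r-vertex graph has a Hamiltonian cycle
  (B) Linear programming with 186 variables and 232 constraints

(A) is NP-complete: one of Karp's 21 NP-complete problems.
(B) is P: the ellipsoid and interior-point methods run in polynomial time.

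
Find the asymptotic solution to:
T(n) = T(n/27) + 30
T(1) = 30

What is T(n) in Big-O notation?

Each step divides n by 27 and adds 30. After log_27(n) steps, T(n) = O(log n).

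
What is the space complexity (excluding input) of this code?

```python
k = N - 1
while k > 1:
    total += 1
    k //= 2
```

Space complexity: O(1).
Only a constant amount of auxiliary storage is used; nothing grows with n.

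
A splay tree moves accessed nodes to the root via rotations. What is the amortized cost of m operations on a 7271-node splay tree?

Using a potential function Phi = sum of log(size of subtree) for each node, each splay operation has amortized cost O(log n) where n = 7271. Bad individual operations (O(n)) are offset by decreased potential.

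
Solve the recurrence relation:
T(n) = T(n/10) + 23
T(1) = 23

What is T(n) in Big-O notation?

Each step divides n by 10 and adds 23. After log_10(n) steps, T(n) = O(log n).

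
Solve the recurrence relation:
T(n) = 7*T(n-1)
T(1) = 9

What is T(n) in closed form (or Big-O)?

Each step multiplies by 7. T(n) = T(1)*7^(n-1) = 9*7^(n-1).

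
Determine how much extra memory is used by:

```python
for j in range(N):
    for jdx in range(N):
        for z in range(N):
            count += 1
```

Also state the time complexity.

Space complexity: O(1).
Only a constant amount of auxiliary storage is used; nothing grows with n.
Time complexity: O(n^3).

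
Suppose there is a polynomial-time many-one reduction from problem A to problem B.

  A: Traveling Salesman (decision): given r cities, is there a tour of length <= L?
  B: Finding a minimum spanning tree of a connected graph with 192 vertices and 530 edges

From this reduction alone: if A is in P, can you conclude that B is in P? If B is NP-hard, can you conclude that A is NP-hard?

A poly-time reduction A <=_p B transfers tractability DOWN (B easy => A easy) and hardness UP (A hard => B hard), not the reverse.
From A in P, the reduction alone does NOT give B in P: any problem in P trivially reduces to SAT, yet SAT is not known to be in P.
From B NP-hard, the reduction alone does NOT give A NP-hard: again, easy problems reduce to hard ones.
(Here in fact A is NP-complete and B is in P, so no such reduction is known -- its existence would imply P = NP; the analysis concerns only what the assumed reduction would or would not let you conclude.)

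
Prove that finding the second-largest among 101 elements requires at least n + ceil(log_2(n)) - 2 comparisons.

Lower bound (adversary): identifying the maximum requires 101-1 comparisons (each eliminates one candidate). Assign weight 1 to each element; on each comparison the adversary lets the heavier side win and gives it the loser's weight. The max ends with weight 101, but each comparison it wins at most doubles its weight, so the max must win >= ceil(log_2(101)) = 7 comparisons. The second-largest is one of those 7 direct losers to the max, and identifying which one is largest needs >= 7-1 further comparisons. Total >= 101-1 + 7-1 = 106.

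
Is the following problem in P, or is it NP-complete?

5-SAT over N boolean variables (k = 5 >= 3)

This problem is NP-complete: 3-SAT is NP-complete (Cook-Levin); k-SAT for k>=3 reduces from 3-SAT.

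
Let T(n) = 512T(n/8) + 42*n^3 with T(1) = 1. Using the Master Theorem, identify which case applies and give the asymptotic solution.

a=512, b=8, f(n)=42*n^3.
log_8(512) = 3, so n^(log_b(a)) = n^3.
f(n) = Theta(n^3), so Case 2 applies.
T(n) = Theta(n^3 log n).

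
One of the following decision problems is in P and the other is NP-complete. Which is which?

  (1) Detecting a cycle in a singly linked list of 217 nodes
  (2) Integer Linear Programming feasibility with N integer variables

(1) is P: Floyd's tortoise-and-hare runs in O(n) time, O(1) space.
(2) is NP-complete: ILP feasibility is NP-complete (LP relaxation is in P).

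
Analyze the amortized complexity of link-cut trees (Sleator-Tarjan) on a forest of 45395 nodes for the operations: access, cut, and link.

Link-cut trees represent the forest using splay trees over preferred paths. With potential Phi = sum over nodes of log(size of virtual subtree), each access on 45395 nodes is O(log 45395) = O(log n) amortized by the splay-tree access lemma. Cut and link are O(1) plus one access.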